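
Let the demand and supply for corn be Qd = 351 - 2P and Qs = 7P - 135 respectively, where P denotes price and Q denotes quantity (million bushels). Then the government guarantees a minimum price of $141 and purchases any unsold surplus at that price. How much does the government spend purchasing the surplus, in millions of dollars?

110403

Equilibrium: 351 - 2P = 7P - 135, so 486 = 9P and P* = 54, Q* = 243.
The floor of 141 is above the equilibrium price 54, so it binds.
At P = 141: Qd = 351 - 2·141 = 69 and Qs = 7·141 - 135 = 852.
Surplus = Qs - Qd = 783.
Government expenditure = surplus × support price = 783 × 141 = 110403.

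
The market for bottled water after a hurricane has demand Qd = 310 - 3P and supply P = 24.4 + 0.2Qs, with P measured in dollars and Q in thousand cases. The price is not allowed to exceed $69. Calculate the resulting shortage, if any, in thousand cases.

Rearranging supply gives Qs = 5P - 122. Setting quantity demanded equal to quantity supplied, 310 - 3P = 5P - 122, gives P* = 54 and Q* = 148.
Since 69 is above P* = 54, the ceiling does not bind and the free-market outcome prevails.
Since the control does not bind, there is no shortage.

0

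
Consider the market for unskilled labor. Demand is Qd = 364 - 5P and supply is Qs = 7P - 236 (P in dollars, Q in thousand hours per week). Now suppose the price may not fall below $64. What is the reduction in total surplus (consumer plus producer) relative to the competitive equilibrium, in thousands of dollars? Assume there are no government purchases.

Setting quantity demanded equal to quantity supplied, 364 - 5P = 7P - 236, gives P* = 50 and Q* = 114.
Since 64 > 50, the floor is binding.
At P = 64: Qd = 364 - 5·64 = 44 and Qs = 7·64 - 236 = 212.
Quantity traded falls to 44. At Q = 44 the demand price is (364 - 44)/5 = 64 and the supply price is (236 + 44)/7 = 40.
Deadweight loss = ½ · (64 - 40) · (114 - 44) = ½ · 24 · 70 = 840.

840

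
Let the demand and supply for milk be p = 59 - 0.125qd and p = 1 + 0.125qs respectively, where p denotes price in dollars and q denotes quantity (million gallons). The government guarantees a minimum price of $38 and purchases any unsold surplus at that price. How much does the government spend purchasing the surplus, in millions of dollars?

4864

Rearranging demand gives qd = 472 - 8p; rearranging supply gives qs = 8p - 8. Without the control the market clears where 472 - 8p = 8p - 8, i.e. p* = 30 and q* = 232.
Because the floor (38) lies above the market-clearing price, it is binding.
At p = 38: qd = 472 - 8·38 = 168 and qs = 8·38 - 8 = 296.
Surplus = qs - qd = 128.
Government expenditure = surplus × support price = 128 × 38 = 4864.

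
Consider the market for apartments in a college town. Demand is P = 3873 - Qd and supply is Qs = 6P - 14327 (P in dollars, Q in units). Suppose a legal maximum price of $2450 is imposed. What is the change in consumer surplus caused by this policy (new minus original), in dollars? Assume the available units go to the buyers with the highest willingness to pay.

Rearranging demand gives Qd = 3873 - P. Without the control the market clears where 3873 - P = 6P - 14327, i.e. P* = 2600 and Q* = 1273.
Because the ceiling (2450) lies below the market-clearing price, it is binding.
At P = 2450: Qd = 3873 - 2450 = 1423 and Qs = 6·2450 - 14327 = 373.
Consumer surplus without the control is ½ · (3873 - 2600) · 1273 = 810264.5.
With the ceiling, 373 units are sold at 2450 (assume they go to the highest-value buyers). The demand price at Q = 373 is 3500, so CS = ½ · [(3873 - 2450) + (3500 - 2450)] · 373 = 461214.5.
Change in consumer surplus = 461214.5 - 810264.5 = -349050.

-349050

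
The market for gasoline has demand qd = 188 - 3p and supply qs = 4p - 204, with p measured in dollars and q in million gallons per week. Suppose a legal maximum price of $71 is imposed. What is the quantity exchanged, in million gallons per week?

Setting quantity demanded equal to quantity supplied, 188 - 3p = 4p - 204, gives p* = 56 and q* = 20.
Since 71 is above p* = 56, the ceiling does not bind and the free-market outcome prevails.

20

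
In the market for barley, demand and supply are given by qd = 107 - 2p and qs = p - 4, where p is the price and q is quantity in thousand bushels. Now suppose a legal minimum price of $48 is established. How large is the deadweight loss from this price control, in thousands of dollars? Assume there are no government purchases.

In a free market, 107 - 2p = p - 4 gives the equilibrium p* = 37, q* = 33.
The floor of 48 is above the equilibrium price 37, so it binds.
At p = 48: qd = 107 - 2·48 = 11 and qs = 48 - 4 = 44.
Quantity traded falls to 11. At q = 11 the demand price is (107 - 11)/2 = 48 and the supply price is 4 + 11 = 15.
Deadweight loss = ½ · (48 - 15) · (33 - 11) = ½ · 33 · 22 = 363.

363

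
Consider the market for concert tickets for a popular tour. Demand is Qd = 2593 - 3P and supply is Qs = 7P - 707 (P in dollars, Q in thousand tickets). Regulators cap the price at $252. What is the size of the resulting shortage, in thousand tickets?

780

Setting quantity demanded equal to quantity supplied, 2593 - 3P = 7P - 707, gives P* = 330 and Q* = 1603.
Because the ceiling (252) lies below the market-clearing price, it is binding.
At P = 252: Qd = 2593 - 3·252 = 1837 and Qs = 7·252 - 707 = 1057.
Shortage = Qd - Qs = 1837 - 1057 = 780.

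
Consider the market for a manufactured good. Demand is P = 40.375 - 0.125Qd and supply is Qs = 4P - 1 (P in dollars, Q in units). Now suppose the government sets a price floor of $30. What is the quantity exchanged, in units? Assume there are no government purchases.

Rearranging demand gives Qd = 323 - 8P. In a free market, 323 - 8P = 4P - 1 gives the equilibrium P* = 27, Q* = 107.
Since 30 > 27, the floor is binding.
At P = 30: Qd = 323 - 8·30 = 83 and Qs = 4·30 - 1 = 119.
The quantity actually transacted is the short side, demand: 83.

83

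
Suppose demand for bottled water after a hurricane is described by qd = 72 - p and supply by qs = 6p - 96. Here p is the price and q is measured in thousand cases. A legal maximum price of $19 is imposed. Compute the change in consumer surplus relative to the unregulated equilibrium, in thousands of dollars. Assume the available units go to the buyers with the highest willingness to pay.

Setting quantity demanded equal to quantity supplied, 72 - p = 6p - 96, gives p* = 24 and q* = 48.
Because the ceiling (19) lies below the market-clearing price, it is binding.
At p = 19: qd = 72 - 19 = 53 and qs = 6·19 - 96 = 18.
Consumer surplus without the control is ½ · (72 - 24) · 48 = 1152.
With the ceiling, 18 units are sold at 19 (assume they go to the highest-value buyers). The demand price at q = 18 is 54, so CS = ½ · [(72 - 19) + (54 - 19)] · 18 = 792.
Change in consumer surplus = 792 - 1152 = -360.

-360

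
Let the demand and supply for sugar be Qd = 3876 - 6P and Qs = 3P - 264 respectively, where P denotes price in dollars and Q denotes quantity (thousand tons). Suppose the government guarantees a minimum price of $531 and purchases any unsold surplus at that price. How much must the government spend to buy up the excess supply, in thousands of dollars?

Without the control the market clears where 3876 - 6P = 3P - 264, i.e. P* = 460 and Q* = 1116.
Because the floor (531) lies above the market-clearing price, it is binding.
At P = 531: Qd = 3876 - 6·531 = 690 and Qs = 3·531 - 264 = 1329.
Surplus = Qs - Qd = 639.
Government expenditure = surplus × support price = 639 × 531 = 339309.

339309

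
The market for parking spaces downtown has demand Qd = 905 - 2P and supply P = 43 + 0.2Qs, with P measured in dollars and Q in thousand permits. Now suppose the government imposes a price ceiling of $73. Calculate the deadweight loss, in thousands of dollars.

Rearranging supply gives Qs = 5P - 215. Equilibrium: 905 - 2P = 5P - 215, so 1120 = 7P and P* = 160, Q* = 585.
Because the ceiling (73) lies below the market-clearing price, it is binding.
At P = 73: Qd = 905 - 2·73 = 759 and Qs = 5·73 - 215 = 150.
Quantity traded falls to 150. At Q = 150 the demand price is (905 - 150)/2 = 377.5 and the supply price is (215 + 150)/5 = 73.
Deadweight loss = ½ · (377.5 - 73) · (585 - 150) = ½ · 304.5 · 435 = 66228.75.

66228.75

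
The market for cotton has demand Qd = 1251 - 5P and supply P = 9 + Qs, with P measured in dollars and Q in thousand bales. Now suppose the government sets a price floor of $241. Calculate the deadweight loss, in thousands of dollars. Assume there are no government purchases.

14415

Rearranging supply gives Qs = P - 9. In a free market, 1251 - 5P = P - 9 gives the equilibrium P* = 210, Q* = 201.
Because the floor (241) lies above the market-clearing price, it is binding.
At P = 241: Qd = 1251 - 5·241 = 46 and Qs = 241 - 9 = 232.
Quantity traded falls to 46. At Q = 46 the demand price is (1251 - 46)/5 = 241 and the supply price is 9 + 46 = 55.
Deadweight loss = ½ · (241 - 55) · (201 - 46) = ½ · 186 · 155 = 14415.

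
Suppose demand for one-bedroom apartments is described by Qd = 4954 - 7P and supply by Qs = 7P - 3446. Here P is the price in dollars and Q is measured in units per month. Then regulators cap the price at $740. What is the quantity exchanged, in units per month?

754

Equilibrium: 4954 - 7P = 7P - 3446, so 8400 = 14P and P* = 600, Q* = 754.
Since 740 is above P* = 600, the ceiling does not bind and the free-market outcome prevails.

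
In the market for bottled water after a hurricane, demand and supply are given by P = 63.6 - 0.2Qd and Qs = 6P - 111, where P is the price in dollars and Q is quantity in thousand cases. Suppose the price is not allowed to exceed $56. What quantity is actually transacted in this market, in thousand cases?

Rearranging demand gives Qd = 318 - 5P. Equilibrium: 318 - 5P = 6P - 111, so 429 = 11P and P* = 39, Q* = 123.
Since 56 is above P* = 39, the ceiling does not bind and the free-market outcome prevails.

123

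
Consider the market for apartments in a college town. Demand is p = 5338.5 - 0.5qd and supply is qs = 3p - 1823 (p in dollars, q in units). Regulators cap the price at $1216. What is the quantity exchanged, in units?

Rearranging demand gives qd = 10677 - 2p. Equilibrium: 10677 - 2p = 3p - 1823, so 12500 = 5p and p* = 2500, q* = 5677.
The ceiling of 1216 is below the equilibrium price 2500, so it binds.
At p = 1216: qd = 10677 - 2·1216 = 8245 and qs = 3·1216 - 1823 = 1825.
The quantity actually transacted is the short side, supply: 1825.

1825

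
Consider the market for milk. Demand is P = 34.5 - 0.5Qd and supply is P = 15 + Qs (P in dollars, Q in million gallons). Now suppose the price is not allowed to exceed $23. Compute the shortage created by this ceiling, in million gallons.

Rearranging demand gives Qd = 69 - 2P; rearranging supply gives Qs = P - 15. Equilibrium: 69 - 2P = P - 15, so 84 = 3P and P* = 28, Q* = 13.
The ceiling of 23 is below the equilibrium price 28, so it binds.
At P = 23: Qd = 69 - 2·23 = 23 and Qs = 23 - 15 = 8.
Shortage = Qd - Qs = 23 - 8 = 15.

15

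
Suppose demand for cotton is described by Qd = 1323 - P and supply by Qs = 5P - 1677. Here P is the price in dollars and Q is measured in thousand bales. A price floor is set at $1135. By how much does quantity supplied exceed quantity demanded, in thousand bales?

Setting quantity demanded equal to quantity supplied, 1323 - P = 5P - 1677, gives P* = 500 and Q* = 823.
Because the floor (1135) lies above the market-clearing price, it is binding.
At P = 1135: Qd = 1323 - 1135 = 188 and Qs = 5·1135 - 1677 = 3998.
Surplus = Qs - Qd = 3998 - 188 = 3810.

3810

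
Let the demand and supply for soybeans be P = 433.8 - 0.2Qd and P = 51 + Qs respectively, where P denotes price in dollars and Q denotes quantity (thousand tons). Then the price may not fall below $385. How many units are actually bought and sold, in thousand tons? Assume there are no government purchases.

244

Rearranging demand gives Qd = 2169 - 5P; rearranging supply gives Qs = P - 51. Without the control the market clears where 2169 - 5P = P - 51, i.e. P* = 370 and Q* = 319.
Since 385 > 370, the floor is binding.
At P = 385: Qd = 2169 - 5·385 = 244 and Qs = 385 - 51 = 334.
The quantity actually transacted is the short side, demand: 244.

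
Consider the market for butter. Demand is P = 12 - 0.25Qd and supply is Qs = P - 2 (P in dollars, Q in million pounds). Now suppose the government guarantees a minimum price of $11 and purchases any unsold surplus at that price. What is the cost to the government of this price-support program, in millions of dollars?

Rearranging demand gives Qd = 48 - 4P. In a free market, 48 - 4P = P - 2 gives the equilibrium P* = 10, Q* = 8.
The floor of 11 is above the equilibrium price 10, so it binds.
At P = 11: Qd = 48 - 4·11 = 4 and Qs = 11 - 2 = 9.
Surplus = Qs - Qd = 5.
Government expenditure = surplus × support price = 5 × 11 = 55.

55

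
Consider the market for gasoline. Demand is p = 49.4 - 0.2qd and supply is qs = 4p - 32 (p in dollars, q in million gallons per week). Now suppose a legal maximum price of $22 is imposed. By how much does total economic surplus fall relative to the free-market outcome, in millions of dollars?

Rearranging demand gives qd = 247 - 5p. Equilibrium: 247 - 5p = 4p - 32, so 279 = 9p and p* = 31, q* = 92.
The ceiling of 22 is below the equilibrium price 31, so it binds.
At p = 22: qd = 247 - 5·22 = 137 and qs = 4·22 - 32 = 56.
Quantity traded falls to 56. At q = 56 the demand price is (247 - 56)/5 = 38.2 and the supply price is (32 + 56)/4 = 22.
Deadweight loss = ½ · (38.2 - 22) · (92 - 56) = ½ · 16.2 · 36 = 291.6.

291.6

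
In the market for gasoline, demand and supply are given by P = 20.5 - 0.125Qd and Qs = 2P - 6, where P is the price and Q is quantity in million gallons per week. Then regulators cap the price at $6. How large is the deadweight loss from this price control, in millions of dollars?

Rearranging demand gives Qd = 164 - 8P. In a free market, 164 - 8P = 2P - 6 gives the equilibrium P* = 17, Q* = 28.
Since 6 < 17, the ceiling is binding.
At P = 6: Qd = 164 - 8·6 = 116 and Qs = 2·6 - 6 = 6.
Quantity traded falls to 6. At Q = 6 the demand price is (164 - 6)/8 = 19.75 and the supply price is (6 + 6)/2 = 6.
Deadweight loss = ½ · (19.75 - 6) · (28 - 6) = ½ · 13.75 · 22 = 151.25.

151.25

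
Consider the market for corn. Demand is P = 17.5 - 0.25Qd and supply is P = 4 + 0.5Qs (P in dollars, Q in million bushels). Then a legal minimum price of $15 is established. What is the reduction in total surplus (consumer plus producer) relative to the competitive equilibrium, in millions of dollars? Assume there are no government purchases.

24

Rearranging demand gives Qd = 70 - 4P; rearranging supply gives Qs = 2P - 8. Without the control the market clears where 70 - 4P = 2P - 8, i.e. P* = 13 and Q* = 18.
Since 15 > 13, the floor is binding.
At P = 15: Qd = 70 - 4·15 = 10 and Qs = 2·15 - 8 = 22.
Quantity traded falls to 10. At Q = 10 the demand price is (70 - 10)/4 = 15 and the supply price is (8 + 10)/2 = 9.
Deadweight loss = ½ · (15 - 9) · (18 - 10) = ½ · 6 · 8 = 24.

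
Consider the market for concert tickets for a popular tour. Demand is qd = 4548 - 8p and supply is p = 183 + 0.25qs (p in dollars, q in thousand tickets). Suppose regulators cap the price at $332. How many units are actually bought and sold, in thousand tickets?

596

Rearranging supply gives qs = 4p - 732. In a free market, 4548 - 8p = 4p - 732 gives the equilibrium p* = 440, q* = 1028.
The ceiling of 332 is below the equilibrium price 440, so it binds.
At p = 332: qd = 4548 - 8·332 = 1892 and qs = 4·332 - 732 = 596.
The quantity actually transacted is the short side, supply: 596.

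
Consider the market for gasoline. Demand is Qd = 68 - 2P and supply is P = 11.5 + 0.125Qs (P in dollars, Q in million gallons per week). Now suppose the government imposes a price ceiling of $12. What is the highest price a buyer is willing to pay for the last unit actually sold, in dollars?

32

Rearranging supply gives Qs = 8P - 92. Setting quantity demanded equal to quantity supplied, 68 - 2P = 8P - 92, gives P* = 16 and Q* = 36.
The ceiling of 12 is below the equilibrium price 16, so it binds.
At P = 12: Qd = 68 - 2·12 = 44 and Qs = 8·12 - 92 = 4.
Only 4 units reach the market. On the demand curve, the marginal buyer's willingness to pay at Q = 4 is (68 - 4)/2 = 32.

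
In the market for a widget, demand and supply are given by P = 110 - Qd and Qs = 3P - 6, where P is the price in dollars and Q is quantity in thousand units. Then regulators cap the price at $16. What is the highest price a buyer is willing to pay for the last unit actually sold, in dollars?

68

Rearranging demand gives Qd = 110 - P. Equilibrium: 110 - P = 3P - 6, so 116 = 4P and P* = 29, Q* = 81.
The ceiling of 16 is below the equilibrium price 29, so it binds.
At P = 16: Qd = 110 - 16 = 94 and Qs = 3·16 - 6 = 42.
Only 42 units reach the market. On the demand curve, the marginal buyer's willingness to pay at Q = 42 is (110 - 42) = 68.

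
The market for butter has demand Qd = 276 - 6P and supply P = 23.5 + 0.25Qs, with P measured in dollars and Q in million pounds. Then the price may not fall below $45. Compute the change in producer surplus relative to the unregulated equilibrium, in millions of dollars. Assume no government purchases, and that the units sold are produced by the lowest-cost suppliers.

Rearranging supply gives Qs = 4P - 94. Equilibrium: 276 - 6P = 4P - 94, so 370 = 10P and P* = 37, Q* = 54.
The floor of 45 is above the equilibrium price 37, so it binds.
At P = 45: Qd = 276 - 6·45 = 6 and Qs = 4·45 - 94 = 86.
Producer surplus without the control is ½ · (37 - 23.5) · 54 = 364.5.
With the floor, 6 units are sold at 45. The supply price at Q = 6 is 25, so PS = ½ · [(45 - 23.5) + (45 - 25)] · 6 = 124.5.
Change in producer surplus = 124.5 - 364.5 = -240.

-240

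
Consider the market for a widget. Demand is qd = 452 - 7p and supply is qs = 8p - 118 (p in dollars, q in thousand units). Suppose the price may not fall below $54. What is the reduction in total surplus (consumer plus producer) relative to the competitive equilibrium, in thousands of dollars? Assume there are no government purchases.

1680

Setting quantity demanded equal to quantity supplied, 452 - 7p = 8p - 118, gives p* = 38 and q* = 186.
The floor of 54 is above the equilibrium price 38, so it binds.
At p = 54: qd = 452 - 7·54 = 74 and qs = 8·54 - 118 = 314.
Quantity traded falls to 74. At q = 74 the demand price is (452 - 74)/7 = 54 and the supply price is (118 + 74)/8 = 24.
Deadweight loss = ½ · (54 - 24) · (186 - 74) = ½ · 30 · 112 = 1680.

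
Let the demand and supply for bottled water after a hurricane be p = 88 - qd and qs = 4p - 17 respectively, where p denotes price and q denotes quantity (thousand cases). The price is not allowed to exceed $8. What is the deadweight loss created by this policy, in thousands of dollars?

Rearranging demand gives qd = 88 - p. Setting quantity demanded equal to quantity supplied, 88 - p = 4p - 17, gives p* = 21 and q* = 67.
The ceiling of 8 is below the equilibrium price 21, so it binds.
At p = 8: qd = 88 - 8 = 80 and qs = 4·8 - 17 = 15.
Quantity traded falls to 15. At q = 15 the demand price is 88 - 15 = 73 and the supply price is (17 + 15)/4 = 8.
Deadweight loss = ½ · (73 - 8) · (67 - 15) = ½ · 65 · 52 = 1690.

1690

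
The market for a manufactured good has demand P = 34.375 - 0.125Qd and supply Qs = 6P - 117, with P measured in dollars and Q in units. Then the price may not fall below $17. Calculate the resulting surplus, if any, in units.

0

Rearranging demand gives Qd = 275 - 8P. Without the control the market clears where 275 - 8P = 6P - 117, i.e. P* = 28 and Q* = 51.
The floor of 17 is below the equilibrium price 28, so it is not binding; the market clears at P* = 28, Q* = 51.
Since the control does not bind, there is no surplus.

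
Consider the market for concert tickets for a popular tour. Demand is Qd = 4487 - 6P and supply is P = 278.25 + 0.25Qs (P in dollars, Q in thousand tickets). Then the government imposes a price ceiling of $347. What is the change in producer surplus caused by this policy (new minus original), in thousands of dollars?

Rearranging supply gives Qs = 4P - 1113. Without the control the market clears where 4487 - 6P = 4P - 1113, i.e. P* = 560 and Q* = 1127.
Since 347 < 560, the ceiling is binding.
At P = 347: Qd = 4487 - 6·347 = 2405 and Qs = 4·347 - 1113 = 275.
Producer surplus without the control is ½ · (560 - 278.25) · 1127 = 158766.125.
With the ceiling, producers sell 275 units at 347, so PS = ½ · (347 - 278.25) · 275 = 9453.125.
Change in producer surplus = 9453.125 - 158766.125 = -149313.

-149313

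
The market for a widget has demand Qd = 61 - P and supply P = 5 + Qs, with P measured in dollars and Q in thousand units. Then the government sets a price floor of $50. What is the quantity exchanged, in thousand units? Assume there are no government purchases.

Rearranging supply gives Qs = P - 5. Equilibrium: 61 - P = P - 5, so 66 = 2P and P* = 33, Q* = 28.
The floor of 50 is above the equilibrium price 33, so it binds.
At P = 50: Qd = 61 - 50 = 11 and Qs = 50 - 5 = 45.
The quantity actually transacted is the short side, demand: 11.

11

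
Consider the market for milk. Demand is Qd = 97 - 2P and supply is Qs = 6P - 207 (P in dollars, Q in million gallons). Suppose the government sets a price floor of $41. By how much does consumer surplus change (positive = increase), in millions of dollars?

-54

Setting quantity demanded equal to quantity supplied, 97 - 2P = 6P - 207, gives P* = 38 and Q* = 21.
Because the floor (41) lies above the market-clearing price, it is binding.
At P = 41: Qd = 97 - 2·41 = 15 and Qs = 6·41 - 207 = 39.
Consumer surplus without the control is ½ · (48.5 - 38) · 21 = 110.25.
With the floor, consumers buy 15 units at 41, so CS = ½ · (48.5 - 41) · 15 = 56.25.
Change in consumer surplus = 56.25 - 110.25 = -54.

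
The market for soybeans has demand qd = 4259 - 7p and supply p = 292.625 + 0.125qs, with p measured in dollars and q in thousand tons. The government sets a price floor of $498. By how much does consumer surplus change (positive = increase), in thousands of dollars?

Rearranging supply gives qs = 8p - 2341. Without the control the market clears where 4259 - 7p = 8p - 2341, i.e. p* = 440 and q* = 1179.
Because the floor (498) lies above the market-clearing price, it is binding.
At p = 498: qd = 4259 - 7·498 = 773 and qs = 8·498 - 2341 = 1643.
Consumer surplus without the control is ½ · (4259/7 - 440) · 1179 = 1390041/14.
With the floor, consumers buy 773 units at 498, so CS = ½ · (4259/7 - 498) · 773 = 597529/14.
Change in consumer surplus = 597529/14 - 1390041/14 = -56608.

-56608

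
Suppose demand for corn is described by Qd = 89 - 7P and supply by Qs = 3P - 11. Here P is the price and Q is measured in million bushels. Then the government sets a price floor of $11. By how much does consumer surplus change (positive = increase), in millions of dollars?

Equilibrium: 89 - 7P = 3P - 11, so 100 = 10P and P* = 10, Q* = 19.
Because the floor (11) lies above the market-clearing price, it is binding.
At P = 11: Qd = 89 - 7·11 = 12 and Qs = 3·11 - 11 = 22.
Consumer surplus without the control is ½ · (89/7 - 10) · 19 = 361/14.
With the floor, consumers buy 12 units at 11, so CS = ½ · (89/7 - 11) · 12 = 72/7.
Change in consumer surplus = 72/7 - 361/14 = -15.5.

-15.5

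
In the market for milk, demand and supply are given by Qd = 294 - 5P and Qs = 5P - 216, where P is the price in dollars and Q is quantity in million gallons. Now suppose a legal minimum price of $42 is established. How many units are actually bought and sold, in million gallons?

39

Equilibrium: 294 - 5P = 5P - 216, so 510 = 10P and P* = 51, Q* = 39.
The floor of 42 is below the equilibrium price 51, so it is not binding; the market clears at P* = 51, Q* = 39.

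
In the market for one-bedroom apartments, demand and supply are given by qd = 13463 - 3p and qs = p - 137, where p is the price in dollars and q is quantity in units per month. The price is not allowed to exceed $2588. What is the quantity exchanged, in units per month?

In a free market, 13463 - 3p = p - 137 gives the equilibrium p* = 3400, q* = 3263.
Since 2588 < 3400, the ceiling is binding.
At p = 2588: qd = 13463 - 3·2588 = 5699 and qs = 2588 - 137 = 2451.
The quantity actually transacted is the short side, supply: 2451.

2451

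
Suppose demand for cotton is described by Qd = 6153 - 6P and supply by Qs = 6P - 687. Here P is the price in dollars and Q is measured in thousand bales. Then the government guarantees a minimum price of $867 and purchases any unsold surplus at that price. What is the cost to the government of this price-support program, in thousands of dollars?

3089988

Setting quantity demanded equal to quantity supplied, 6153 - 6P = 6P - 687, gives P* = 570 and Q* = 2733.
Since 867 > 570, the floor is binding.
At P = 867: Qd = 6153 - 6·867 = 951 and Qs = 6·867 - 687 = 4515.
Surplus = Qs - Qd = 3564.
Government expenditure = surplus × support price = 3564 × 867 = 3089988.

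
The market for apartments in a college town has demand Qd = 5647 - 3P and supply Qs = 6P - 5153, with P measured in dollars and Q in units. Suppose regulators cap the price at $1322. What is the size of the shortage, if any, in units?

0

Without the control the market clears where 5647 - 3P = 6P - 5153, i.e. P* = 1200 and Q* = 2047.
Since 1322 is above P* = 1200, the ceiling does not bind and the free-market outcome prevails.
Since the control does not bind, there is no shortage.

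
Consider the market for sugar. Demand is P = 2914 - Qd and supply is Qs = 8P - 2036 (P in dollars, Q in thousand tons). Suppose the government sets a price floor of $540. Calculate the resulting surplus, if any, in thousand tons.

0

Rearranging demand gives Qd = 2914 - P. Without the control the market clears where 2914 - P = 8P - 2036, i.e. P* = 550 and Q* = 2364.
Since 540 is below P* = 550, the floor does not bind and the free-market outcome prevails.
Since the control does not bind, there is no surplus.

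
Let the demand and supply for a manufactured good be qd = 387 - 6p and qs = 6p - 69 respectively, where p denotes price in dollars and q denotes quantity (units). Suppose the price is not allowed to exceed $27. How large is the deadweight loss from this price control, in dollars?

Setting quantity demanded equal to quantity supplied, 387 - 6p = 6p - 69, gives p* = 38 and q* = 159.
The ceiling of 27 is below the equilibrium price 38, so it binds.
At p = 27: qd = 387 - 6·27 = 225 and qs = 6·27 - 69 = 93.
Quantity traded falls to 93. At q = 93 the demand price is (387 - 93)/6 = 49 and the supply price is (69 + 93)/6 = 27.
Deadweight loss = ½ · (49 - 27) · (159 - 93) = ½ · 22 · 66 = 726.

726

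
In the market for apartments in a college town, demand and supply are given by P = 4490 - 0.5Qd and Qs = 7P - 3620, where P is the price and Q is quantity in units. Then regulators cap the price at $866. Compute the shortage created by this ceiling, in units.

4806

Rearranging demand gives Qd = 8980 - 2P. Without the control the market clears where 8980 - 2P = 7P - 3620, i.e. P* = 1400 and Q* = 6180.
The ceiling of 866 is below the equilibrium price 1400, so it binds.
At P = 866: Qd = 8980 - 2·866 = 7248 and Qs = 7·866 - 3620 = 2442.
Shortage = Qd - Qs = 7248 - 2442 = 4806.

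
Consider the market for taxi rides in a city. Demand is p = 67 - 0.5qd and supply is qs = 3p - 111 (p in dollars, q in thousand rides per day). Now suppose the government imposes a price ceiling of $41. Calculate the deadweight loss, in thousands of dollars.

240

Rearranging demand gives qd = 134 - 2p. Equilibrium: 134 - 2p = 3p - 111, so 245 = 5p and p* = 49, q* = 36.
Because the ceiling (41) lies below the market-clearing price, it is binding.
At p = 41: qd = 134 - 2·41 = 52 and qs = 3·41 - 111 = 12.
Quantity traded falls to 12. At q = 12 the demand price is (134 - 12)/2 = 61 and the supply price is (111 + 12)/3 = 41.
Deadweight loss = ½ · (61 - 41) · (36 - 12) = ½ · 20 · 24 = 240.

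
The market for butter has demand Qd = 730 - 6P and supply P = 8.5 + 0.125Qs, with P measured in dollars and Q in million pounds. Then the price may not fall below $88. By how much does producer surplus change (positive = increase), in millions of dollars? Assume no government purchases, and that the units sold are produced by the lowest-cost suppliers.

Rearranging supply gives Qs = 8P - 68. Equilibrium: 730 - 6P = 8P - 68, so 798 = 14P and P* = 57, Q* = 388.
Since 88 > 57, the floor is binding.
At P = 88: Qd = 730 - 6·88 = 202 and Qs = 8·88 - 68 = 636.
Producer surplus without the control is ½ · (57 - 8.5) · 388 = 9409.
With the floor, 202 units are sold at 88. The supply price at Q = 202 is 33.75, so PS = ½ · [(88 - 8.5) + (88 - 33.75)] · 202 = 13508.75.
Change in producer surplus = 13508.75 - 9409 = 4099.75.

4099.75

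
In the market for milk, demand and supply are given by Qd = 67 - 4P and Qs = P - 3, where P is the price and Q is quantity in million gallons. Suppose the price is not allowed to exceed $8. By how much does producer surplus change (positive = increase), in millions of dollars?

Without the control the market clears where 67 - 4P = P - 3, i.e. P* = 14 and Q* = 11.
Since 8 < 14, the ceiling is binding.
At P = 8: Qd = 67 - 4·8 = 35 and Qs = 8 - 3 = 5.
Producer surplus without the control is ½ · (14 - 3) · 11 = 60.5.
With the ceiling, producers sell 5 units at 8, so PS = ½ · (8 - 3) · 5 = 12.5.
Change in producer surplus = 12.5 - 60.5 = -48.

-48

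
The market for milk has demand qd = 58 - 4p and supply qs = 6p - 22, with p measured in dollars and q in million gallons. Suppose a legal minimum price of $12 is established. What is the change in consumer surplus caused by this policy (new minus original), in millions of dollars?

Without the control the market clears where 58 - 4p = 6p - 22, i.e. p* = 8 and q* = 26.
Because the floor (12) lies above the market-clearing price, it is binding.
At p = 12: qd = 58 - 4·12 = 10 and qs = 6·12 - 22 = 50.
Consumer surplus without the control is ½ · (14.5 - 8) · 26 = 84.5.
With the floor, consumers buy 10 units at 12, so CS = ½ · (14.5 - 12) · 10 = 12.5.
Change in consumer surplus = 12.5 - 84.5 = -72.

-72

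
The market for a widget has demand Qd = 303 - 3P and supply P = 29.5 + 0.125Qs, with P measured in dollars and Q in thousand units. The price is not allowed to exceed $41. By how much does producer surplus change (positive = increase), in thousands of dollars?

Rearranging supply gives Qs = 8P - 236. Setting quantity demanded equal to quantity supplied, 303 - 3P = 8P - 236, gives P* = 49 and Q* = 156.
The ceiling of 41 is below the equilibrium price 49, so it binds.
At P = 41: Qd = 303 - 3·41 = 180 and Qs = 8·41 - 236 = 92.
Producer surplus without the control is ½ · (49 - 29.5) · 156 = 1521.
With the ceiling, producers sell 92 units at 41, so PS = ½ · (41 - 29.5) · 92 = 529.
Change in producer surplus = 529 - 1521 = -992.

-992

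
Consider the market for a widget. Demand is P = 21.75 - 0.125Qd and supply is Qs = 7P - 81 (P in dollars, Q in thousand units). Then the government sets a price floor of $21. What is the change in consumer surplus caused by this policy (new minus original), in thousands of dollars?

Rearranging demand gives Qd = 174 - 8P. In a free market, 174 - 8P = 7P - 81 gives the equilibrium P* = 17, Q* = 38.
Since 21 > 17, the floor is binding.
At P = 21: Qd = 174 - 8·21 = 6 and Qs = 7·21 - 81 = 66.
Consumer surplus without the control is ½ · (21.75 - 17) · 38 = 90.25.
With the floor, consumers buy 6 units at 21, so CS = ½ · (21.75 - 21) · 6 = 2.25.
Change in consumer surplus = 2.25 - 90.25 = -88.

-88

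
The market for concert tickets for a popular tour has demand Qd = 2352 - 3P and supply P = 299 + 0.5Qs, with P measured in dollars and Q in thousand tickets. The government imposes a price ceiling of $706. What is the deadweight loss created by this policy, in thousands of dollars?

0

Rearranging supply gives Qs = 2P - 598. Without the control the market clears where 2352 - 3P = 2P - 598, i.e. P* = 590 and Q* = 582.
Since 706 is above P* = 590, the ceiling does not bind and the free-market outcome prevails.
Since the control does not bind, no trades are prevented and deadweight loss is zero.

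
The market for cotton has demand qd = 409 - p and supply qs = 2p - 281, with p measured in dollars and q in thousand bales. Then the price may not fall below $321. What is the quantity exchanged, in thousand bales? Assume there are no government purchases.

88

Equilibrium: 409 - p = 2p - 281, so 690 = 3p and p* = 230, q* = 179.
Because the floor (321) lies above the market-clearing price, it is binding.
At p = 321: qd = 409 - 321 = 88 and qs = 2·321 - 281 = 361.
The quantity actually transacted is the short side, demand: 88.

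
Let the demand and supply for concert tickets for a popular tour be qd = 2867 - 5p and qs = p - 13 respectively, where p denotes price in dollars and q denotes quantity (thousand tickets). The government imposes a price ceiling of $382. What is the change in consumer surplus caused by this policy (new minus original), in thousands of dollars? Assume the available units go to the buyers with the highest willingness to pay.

Equilibrium: 2867 - 5p = p - 13, so 2880 = 6p and p* = 480, q* = 467.
Since 382 < 480, the ceiling is binding.
At p = 382: qd = 2867 - 5·382 = 957 and qs = 382 - 13 = 369.
Consumer surplus without the control is ½ · (573.4 - 480) · 467 = 21808.9.
With the ceiling, 369 units are sold at 382 (assume they go to the highest-value buyers). The demand price at q = 369 is 499.6, so CS = ½ · [(573.4 - 382) + (499.6 - 382)] · 369 = 57010.5.
Change in consumer surplus = 57010.5 - 21808.9 = 35201.6.

35201.6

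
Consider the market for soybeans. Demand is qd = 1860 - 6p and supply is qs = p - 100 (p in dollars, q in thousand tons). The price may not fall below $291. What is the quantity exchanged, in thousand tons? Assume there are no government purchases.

114

In a free market, 1860 - 6p = p - 100 gives the equilibrium p* = 280, q* = 180.
Since 291 > 280, the floor is binding.
At p = 291: qd = 1860 - 6·291 = 114 and qs = 291 - 100 = 191.
The quantity actually transacted is the short side, demand: 114.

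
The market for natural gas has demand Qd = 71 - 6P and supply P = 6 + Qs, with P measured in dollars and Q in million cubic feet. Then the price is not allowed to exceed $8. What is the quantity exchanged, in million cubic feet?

2

Rearranging supply gives Qs = P - 6. Without the control the market clears where 71 - 6P = P - 6, i.e. P* = 11 and Q* = 5.
Since 8 < 11, the ceiling is binding.
At P = 8: Qd = 71 - 6·8 = 23 and Qs = 8 - 6 = 2.
The quantity actually transacted is the short side, supply: 2.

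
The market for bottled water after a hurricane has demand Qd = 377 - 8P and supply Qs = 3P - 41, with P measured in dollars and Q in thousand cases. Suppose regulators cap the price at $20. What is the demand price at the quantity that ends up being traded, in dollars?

Without the control the market clears where 377 - 8P = 3P - 41, i.e. P* = 38 and Q* = 73.
Because the ceiling (20) lies below the market-clearing price, it is binding.
At P = 20: Qd = 377 - 8·20 = 217 and Qs = 3·20 - 41 = 19.
Only 19 units reach the market. On the demand curve, the marginal buyer's willingness to pay at Q = 19 is (377 - 19)/8 = 44.75.

44.75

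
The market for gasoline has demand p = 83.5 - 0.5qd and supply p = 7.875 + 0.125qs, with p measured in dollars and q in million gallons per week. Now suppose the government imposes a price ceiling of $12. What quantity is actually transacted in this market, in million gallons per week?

33

Rearranging demand gives qd = 167 - 2p; rearranging supply gives qs = 8p - 63. Without the control the market clears where 167 - 2p = 8p - 63, i.e. p* = 23 and q* = 121.
The ceiling of 12 is below the equilibrium price 23, so it binds.
At p = 12: qd = 167 - 2·12 = 143 and qs = 8·12 - 63 = 33.
The quantity actually transacted is the short side, supply: 33.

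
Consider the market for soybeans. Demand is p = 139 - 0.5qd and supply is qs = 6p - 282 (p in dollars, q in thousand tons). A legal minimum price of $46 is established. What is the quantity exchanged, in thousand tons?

138

Rearranging demand gives qd = 278 - 2p. In a free market, 278 - 2p = 6p - 282 gives the equilibrium p* = 70, q* = 138.
The floor of 46 is below the equilibrium price 70, so it is not binding; the market clears at p* = 70, q* = 138.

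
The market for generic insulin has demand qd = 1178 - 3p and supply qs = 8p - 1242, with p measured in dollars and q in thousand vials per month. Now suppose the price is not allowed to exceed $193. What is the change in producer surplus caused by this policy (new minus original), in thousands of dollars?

-11070

In a free market, 1178 - 3p = 8p - 1242 gives the equilibrium p* = 220, q* = 518.
Since 193 < 220, the ceiling is binding.
At p = 193: qd = 1178 - 3·193 = 599 and qs = 8·193 - 1242 = 302.
Producer surplus without the control is ½ · (220 - 155.25) · 518 = 16770.25.
With the ceiling, producers sell 302 units at 193, so PS = ½ · (193 - 155.25) · 302 = 5700.25.
Change in producer surplus = 5700.25 - 16770.25 = -11070.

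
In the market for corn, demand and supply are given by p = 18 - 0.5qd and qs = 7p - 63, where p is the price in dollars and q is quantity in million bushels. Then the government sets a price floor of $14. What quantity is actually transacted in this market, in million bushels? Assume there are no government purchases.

8

Rearranging demand gives qd = 36 - 2p. Without the control the market clears where 36 - 2p = 7p - 63, i.e. p* = 11 and q* = 14.
Because the floor (14) lies above the market-clearing price, it is binding.
At p = 14: qd = 36 - 2·14 = 8 and qs = 7·14 - 63 = 35.
The quantity actually transacted is the short side, demand: 8.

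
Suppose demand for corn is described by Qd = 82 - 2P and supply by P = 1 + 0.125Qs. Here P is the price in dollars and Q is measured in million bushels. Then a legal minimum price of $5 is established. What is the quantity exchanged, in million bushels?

Rearranging supply gives Qs = 8P - 8. Without the control the market clears where 82 - 2P = 8P - 8, i.e. P* = 9 and Q* = 64.
The floor of 5 is below the equilibrium price 9, so it is not binding; the market clears at P* = 9, Q* = 64.

64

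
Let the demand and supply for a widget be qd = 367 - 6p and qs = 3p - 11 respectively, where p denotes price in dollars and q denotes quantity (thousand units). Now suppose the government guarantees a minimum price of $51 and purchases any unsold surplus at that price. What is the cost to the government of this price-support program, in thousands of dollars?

In a free market, 367 - 6p = 3p - 11 gives the equilibrium p* = 42, q* = 115.
The floor of 51 is above the equilibrium price 42, so it binds.
At p = 51: qd = 367 - 6·51 = 61 and qs = 3·51 - 11 = 142.
Surplus = qs - qd = 81.
Government expenditure = surplus × support price = 81 × 51 = 4131.

4131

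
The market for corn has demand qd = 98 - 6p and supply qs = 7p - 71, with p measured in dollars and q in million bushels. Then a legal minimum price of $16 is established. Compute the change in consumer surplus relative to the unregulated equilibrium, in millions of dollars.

-33

In a free market, 98 - 6p = 7p - 71 gives the equilibrium p* = 13, q* = 20.
Because the floor (16) lies above the market-clearing price, it is binding.
At p = 16: qd = 98 - 6·16 = 2 and qs = 7·16 - 71 = 41.
Consumer surplus without the control is ½ · (49/3 - 13) · 20 = 100/3.
With the floor, consumers buy 2 units at 16, so CS = ½ · (49/3 - 16) · 2 = 1/3.
Change in consumer surplus = 1/3 - 100/3 = -33.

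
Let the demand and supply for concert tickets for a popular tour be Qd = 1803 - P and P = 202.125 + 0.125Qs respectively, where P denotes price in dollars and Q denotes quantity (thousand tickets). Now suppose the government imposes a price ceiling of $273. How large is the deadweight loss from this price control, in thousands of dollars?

Rearranging supply gives Qs = 8P - 1617. Without the control the market clears where 1803 - P = 8P - 1617, i.e. P* = 380 and Q* = 1423.
Because the ceiling (273) lies below the market-clearing price, it is binding.
At P = 273: Qd = 1803 - 273 = 1530 and Qs = 8·273 - 1617 = 567.
Quantity traded falls to 567. At Q = 567 the demand price is 1803 - 567 = 1236 and the supply price is (1617 + 567)/8 = 273.
Deadweight loss = ½ · (1236 - 273) · (1423 - 567) = ½ · 963 · 856 = 412164.

412164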